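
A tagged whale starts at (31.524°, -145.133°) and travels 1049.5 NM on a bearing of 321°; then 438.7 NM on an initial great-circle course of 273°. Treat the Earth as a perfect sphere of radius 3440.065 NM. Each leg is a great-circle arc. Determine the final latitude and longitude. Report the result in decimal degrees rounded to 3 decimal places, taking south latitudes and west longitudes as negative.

latitude 44.171°, longitude -170.631°

Apply the spherical direct solution leg by leg, carrying full precision between legs.
Leg 1: from (31.524°, -145.133°), δ = 1049.5/3440.065 = 0.305081 rad, θ = 321° → φ = 44.242°, λ = -160.432°.
Leg 2: from (44.242°, -160.432°), δ = 438.7/3440.065 = 0.127527 rad, θ = 273° → φ = 44.171°, λ = -170.631°.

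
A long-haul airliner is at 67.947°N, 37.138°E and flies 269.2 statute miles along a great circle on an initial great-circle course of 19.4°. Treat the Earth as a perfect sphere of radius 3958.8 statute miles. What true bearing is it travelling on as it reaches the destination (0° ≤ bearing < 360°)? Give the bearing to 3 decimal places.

The arc subtends δ = 269.2/3958.8 = 0.068000 rad at the centre.
Converting: φ₁ = 1.185899 rad, θ = 0.338594 rad.
Applying the spherical law of cosines for sides, sin φ₂ = sin φ₁ cos δ + cos φ₁ sin δ cos θ = 0.948758, so φ₂ = 71.579°.
For the longitude increment, Δλ = atan2( sin θ sin δ cos φ₁, cos δ − sin φ₁ sin φ₂ ) = atan2(0.008474, 0.118345) = 4.096°.
λ₂ = 37.138° + 4.096° = 41.234°.
The forward bearing on arrival equals the back-azimuth from the destination plus 180°.
Back-azimuth from P₂ (71.579°, 41.234°) to P₁ (67.947°, 37.138°), with Δλ' = λ₁ − λ₂ = -4.096°: atan2( sin Δλ' cos φ₁ , cos φ₂ sin φ₁ − sin φ₂ cos φ₁ cos Δλ' ) = 203.245°.
Final bearing = (203.245° + 180°) mod 360° = 23.245°.

final bearing 23.245°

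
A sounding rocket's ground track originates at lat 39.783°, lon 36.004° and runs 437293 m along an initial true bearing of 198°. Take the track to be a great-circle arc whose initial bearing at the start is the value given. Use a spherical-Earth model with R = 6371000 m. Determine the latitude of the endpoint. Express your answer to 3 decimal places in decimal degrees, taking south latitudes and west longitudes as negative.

δ = 437293/6371000 = 0.068638 rad (3.9327°).
Converting: φ₁ = 0.694344 rad, θ = 3.455752 rad.
Applying the spherical law of cosines for sides, sin φ₂ = sin φ₁ cos δ + cos φ₁ sin δ cos θ = 0.588249, so φ₂ = 36.033°.
Then Δλ = atan2(-0.016287, 0.621235) = -0.026211 rad, from sin θ sin δ cos φ₁ over cos δ − sin φ₁ sin φ₂.
λ₂ = λ₁ + Δλ = 34.502°.

latitude 36.033°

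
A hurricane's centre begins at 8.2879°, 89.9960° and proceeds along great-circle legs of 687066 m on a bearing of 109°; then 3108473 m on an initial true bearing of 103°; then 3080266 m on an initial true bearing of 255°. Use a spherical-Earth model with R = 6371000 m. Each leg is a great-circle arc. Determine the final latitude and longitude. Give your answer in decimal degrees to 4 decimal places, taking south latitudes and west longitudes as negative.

Apply the spherical direct solution leg by leg, carrying full precision between legs.
Leg 1: from (8.2879°, 89.9960°), δ = 687066/6371000 = 0.107843 rad, θ = 109° → φ = 6.2366°, λ = 95.8720°.
Leg 2: from (6.2366°, 95.8720°), δ = 3108473/6371000 = 0.487910 rad, θ = 103° → φ = -0.5083°, λ = 123.0517°.
Leg 3: from (-0.5083°, 123.0517°), δ = 3080266/6371000 = 0.483482 rad, θ = 255° → φ = -7.3636°, λ = 96.1309°.

latitude -7.3636°, longitude 96.1309°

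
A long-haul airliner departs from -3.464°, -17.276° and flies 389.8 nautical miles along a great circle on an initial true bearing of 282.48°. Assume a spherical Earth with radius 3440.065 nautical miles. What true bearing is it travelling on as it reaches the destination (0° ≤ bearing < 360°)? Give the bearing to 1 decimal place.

The arc subtends δ = 389.8/3440.065 = 0.113312 rad at the centre.
Converting: φ₁ = -0.060458 rad, θ = 4.930206 rad.
sin φ₂ = sin φ₁ cos δ + cos φ₁ sin δ cos θ = (-0.060421)(0.993587) + (0.998173)(0.113069)(0.216099) = -0.035644
φ₂ = asin(-0.035644) = -0.035652 rad = -2.043°.
Then Δλ = atan2(-0.110196, 0.991433) = -0.110694 rad, from sin θ sin δ cos φ₁ over cos δ − sin φ₁ sin φ₂.
λ₂ = -17.276° + -6.342° = -23.618°.
The forward bearing on arrival equals the back-azimuth from the destination plus 180°.
Back-azimuth from P₂ (-2.0°, -23.6°) to P₁ (-3.5°, -17.3°), with Δλ' = λ₁ − λ₂ = 6.3°: atan2( sin Δλ' cos φ₁ , cos φ₂ sin φ₁ − sin φ₂ cos φ₁ cos Δλ' ) = 102.8°.
Final bearing = (102.8° + 180°) mod 360° = 282.8°.

final bearing 282.8°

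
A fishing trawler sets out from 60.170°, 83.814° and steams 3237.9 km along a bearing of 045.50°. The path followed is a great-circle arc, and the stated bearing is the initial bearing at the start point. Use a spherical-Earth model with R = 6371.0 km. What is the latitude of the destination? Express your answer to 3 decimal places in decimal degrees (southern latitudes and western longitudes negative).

latitude 68.052°

The arc subtends δ = 3237.9/6371 = 0.508225 rad at the centre.
Converting: φ₁ = 1.050165 rad, θ = 0.794125 rad.
Destination latitude: φ₂ = arcsin( sin φ₁ cos δ + cos φ₁ sin δ cos θ ) = arcsin(0.927525) = 68.052°.
For the longitude increment, Δλ = atan2( sin θ sin δ cos φ₁, cos δ − sin φ₁ sin φ₂ ) = atan2(0.172651, 0.068978) = 68.222°.
λ₂ = λ₁ + Δλ = 152.036°.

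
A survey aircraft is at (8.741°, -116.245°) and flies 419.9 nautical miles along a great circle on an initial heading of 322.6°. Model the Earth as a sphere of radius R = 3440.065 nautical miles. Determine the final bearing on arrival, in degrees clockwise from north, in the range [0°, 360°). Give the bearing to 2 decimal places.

Angular distance δ = d/R = 419.9 / 3440.065 = 0.122062 rad.
Converting: φ₁ = 0.152559 rad, θ = 5.630432 rad.
Destination latitude: φ₂ = arcsin( sin φ₁ cos δ + cos φ₁ sin δ cos θ ) = arcsin(0.246441) = 14.267°.
Δλ = atan2( sin θ sin δ cos φ₁ , cos δ − sin φ₁ sin φ₂ ) = atan2(-0.073094, 0.955109) = -0.076381 rad = -4.376°.
Hence λ₂ = -116.245° + -4.376° = -120.621°.
The forward bearing on arrival equals the back-azimuth from the destination plus 180°.
Back-azimuth from P₂ (14.27°, -120.62°) to P₁ (8.74°, -116.25°), with Δλ' = λ₁ − λ₂ = 4.38°: atan2( sin Δλ' cos φ₁ , cos φ₂ sin φ₁ − sin φ₂ cos φ₁ cos Δλ' ) = 141.73°.
Final bearing = (141.73° + 180°) mod 360° = 321.73°.

final bearing 321.73°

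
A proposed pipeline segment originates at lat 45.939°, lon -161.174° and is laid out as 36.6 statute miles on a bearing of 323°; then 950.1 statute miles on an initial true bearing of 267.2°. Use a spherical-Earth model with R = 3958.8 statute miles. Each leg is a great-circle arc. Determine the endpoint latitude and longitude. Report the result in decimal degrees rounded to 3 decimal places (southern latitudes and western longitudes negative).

Apply the spherical direct solution leg by leg, carrying full precision between legs.
Leg 1: from (45.939°, -161.174°), δ = 36.6/3958.8 = 0.009245 rad, θ = 323° → φ = 46.361°, λ = -161.636°.
Leg 2: from (46.361°, -161.636°), δ = 950.1/3958.8 = 0.239997 rad, θ = 267.2° → φ = 44.023°, λ = 179.085°.

latitude 44.023°, longitude 179.085°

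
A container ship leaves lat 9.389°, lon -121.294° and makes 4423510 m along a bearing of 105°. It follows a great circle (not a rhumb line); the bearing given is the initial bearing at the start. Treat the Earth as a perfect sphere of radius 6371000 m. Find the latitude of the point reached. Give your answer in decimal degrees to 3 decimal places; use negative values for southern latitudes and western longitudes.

The arc subtends δ = 4423510/6371000 = 0.694320 rad at the centre.
With φ₁ = 9.389° = 0.163869 rad and θ = 105° = 1.832596 rad:
Destination latitude: φ₂ = arcsin( sin φ₁ cos δ + cos φ₁ sin δ cos θ ) = arcsin(-0.038021) = -2.179°.
Δλ = atan2( sin θ sin δ cos φ₁ , cos δ − sin φ₁ sin φ₂ ) = atan2(0.609780, 0.774692) = 0.666841 rad = 38.207°.
λ₂ = -121.294° + 38.207° = -83.087°.

latitude -2.179°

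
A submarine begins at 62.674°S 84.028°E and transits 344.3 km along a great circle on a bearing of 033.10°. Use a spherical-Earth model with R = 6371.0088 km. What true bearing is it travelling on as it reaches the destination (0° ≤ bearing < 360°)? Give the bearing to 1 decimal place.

Central angle δ = d/R = 0.054042 rad.
Start latitude φ₁ = -1.093868 rad; initial bearing θ = 0.577704 rad.
sin φ₂ = sin φ₁ cos δ + cos φ₁ sin δ cos θ = (-0.888409)(0.998540) + (0.459053)(0.054015)(0.837719) = -0.866340
φ₂ = asin(-0.866340) = -1.047827 rad = -60.036°.
Then Δλ = atan2(0.013541, 0.228876) = 0.059095 rad, from sin θ sin δ cos φ₁ over cos δ − sin φ₁ sin φ₂.
Hence λ₂ = 84.028° + 3.386° = 87.414°.
The forward bearing on arrival equals the back-azimuth from the destination plus 180°.
Back-azimuth from P₂ (-60.0°, 87.4°) to P₁ (-62.7°, 84.0°), with Δλ' = λ₁ − λ₂ = -3.4°: atan2( sin Δλ' cos φ₁ , cos φ₂ sin φ₁ − sin φ₂ cos φ₁ cos Δλ' ) = 210.1°.
Final bearing = (210.1° + 180°) mod 360° = 30.1°.

final bearing 30.1°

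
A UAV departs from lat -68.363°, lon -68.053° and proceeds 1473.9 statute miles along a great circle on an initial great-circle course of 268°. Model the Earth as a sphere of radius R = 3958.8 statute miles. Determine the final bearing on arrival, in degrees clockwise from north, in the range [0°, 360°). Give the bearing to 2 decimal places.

final bearing 311.51°

The arc subtends δ = 1473.9/3958.8 = 0.372310 rad at the centre.
Start latitude φ₁ = -1.193159 rad; initial bearing θ = 4.677482 rad.
sin φ₂ = sin φ₁ cos δ + cos φ₁ sin δ cos θ = (-0.929539)(0.931490) + (0.368725)(0.363768)(-0.034899) = -0.870537
φ₂ = asin(-0.870537) = -1.056292 rad = -60.521°.
Δλ = atan2( sin θ sin δ cos φ₁ , cos δ − sin φ₁ sin φ₂ ) = atan2(-0.134049, 0.122292) = -0.831228 rad = -47.626°.
Hence λ₂ = -68.053° + -47.626° = -115.679°.
The forward bearing on arrival equals the back-azimuth from the destination plus 180°.
Back-azimuth from P₂ (-60.52°, -115.68°) to P₁ (-68.36°, -68.05°), with Δλ' = λ₁ − λ₂ = 47.63°: atan2( sin Δλ' cos φ₁ , cos φ₂ sin φ₁ − sin φ₂ cos φ₁ cos Δλ' ) = 131.51°.
Final bearing = (131.51° + 180°) mod 360° = 311.51°.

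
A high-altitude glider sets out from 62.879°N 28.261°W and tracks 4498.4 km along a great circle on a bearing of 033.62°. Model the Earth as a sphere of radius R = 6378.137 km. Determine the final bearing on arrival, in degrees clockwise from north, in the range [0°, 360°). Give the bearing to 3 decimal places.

The arc subtends δ = 4498.4/6378.137 = 0.705284 rad at the centre.
With φ₁ = 62.879° = 1.097446 rad and θ = 33.62° = 0.586780 rad:
sin φ₂ = sin φ₁ cos δ + cos φ₁ sin δ cos θ = (0.890046)(0.761427) + (0.455871)(0.648250)(0.832728) = 0.923792
φ₂ = asin(0.923792) = 1.177868 rad = 67.487°.
For the longitude increment, Δλ = atan2( sin θ sin δ cos φ₁, cos δ − sin φ₁ sin φ₂ ) = atan2(0.163623, -0.060790) = 110.381°.
λ₂ = -28.261° + 110.381° = 82.120°.
The forward bearing on arrival equals the back-azimuth from the destination plus 180°.
Back-azimuth from P₂ (67.487°, 82.120°) to P₁ (62.879°, -28.261°), with Δλ' = λ₁ − λ₂ = -110.381°: atan2( sin Δλ' cos φ₁ , cos φ₂ sin φ₁ − sin φ₂ cos φ₁ cos Δλ' ) = 318.760°.
Final bearing = (318.760° + 180°) mod 360° = 138.760°.

final bearing 138.760°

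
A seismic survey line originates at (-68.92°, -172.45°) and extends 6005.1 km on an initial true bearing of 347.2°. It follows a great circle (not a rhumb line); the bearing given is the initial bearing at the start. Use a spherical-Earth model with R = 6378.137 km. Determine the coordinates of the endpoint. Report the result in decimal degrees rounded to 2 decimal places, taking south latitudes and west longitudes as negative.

The arc subtends δ = 6005.1/6378.137 = 0.941513 rad at the centre.
Start latitude φ₁ = -1.202881 rad; initial bearing θ = 6.059783 rad.
sin φ₂ = sin φ₁ cos δ + cos φ₁ sin δ cos θ = (-0.933079)(0.588565) + (0.359671)(0.808450)(0.975149) = -0.265628
φ₂ = asin(-0.265628) = -0.268855 rad = -15.40°.
Δλ = atan2( sin θ sin δ cos φ₁ , cos δ − sin φ₁ sin φ₂ ) = atan2(-0.064421, 0.340713) = -0.186871 rad = -10.71°.
λ₂ = -172.45° + -10.71° = -183.16°, normalized to (−180°, 180°] → 176.84°.

latitude -15.40°, longitude 176.84°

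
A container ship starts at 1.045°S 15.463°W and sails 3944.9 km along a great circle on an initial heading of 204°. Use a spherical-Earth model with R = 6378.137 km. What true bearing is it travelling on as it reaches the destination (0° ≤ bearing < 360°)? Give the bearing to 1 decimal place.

final bearing 209.0°

Central angle δ = d/R = 0.618503 rad.
Start latitude φ₁ = -0.018239 rad; initial bearing θ = 3.560472 rad.
sin φ₂ = sin φ₁ cos δ + cos φ₁ sin δ cos θ = (-0.018238)(0.814747) + (0.999834)(0.579817)(-0.913545) = -0.544460
φ₂ = asin(-0.544460) = -0.575745 rad = -32.988°.
Δλ = atan2( sin θ sin δ cos φ₁ , cos δ − sin φ₁ sin φ₂ ) = atan2(-0.235793, 0.804817) = -0.285002 rad = -16.329°.
λ₂ = -15.463° + -16.329° = -31.792°.
The forward bearing on arrival equals the back-azimuth from the destination plus 180°.
Back-azimuth from P₂ (-33.0°, -31.8°) to P₁ (-1.0°, -15.5°), with Δλ' = λ₁ − λ₂ = 16.3°: atan2( sin Δλ' cos φ₁ , cos φ₂ sin φ₁ − sin φ₂ cos φ₁ cos Δλ' ) = 29.0°.
Final bearing = (29.0° + 180°) mod 360° = 209.0°.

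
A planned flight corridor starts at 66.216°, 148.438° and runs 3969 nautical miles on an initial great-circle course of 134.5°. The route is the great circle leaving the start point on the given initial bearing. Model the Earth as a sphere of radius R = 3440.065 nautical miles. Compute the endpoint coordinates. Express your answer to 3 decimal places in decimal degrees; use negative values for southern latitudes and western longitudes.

Central angle δ = d/R = 1.153757 rad.
Converting: φ₁ = 1.155687 rad, θ = 2.347468 rad.
Destination latitude: φ₂ = arcsin( sin φ₁ cos δ + cos φ₁ sin δ cos θ ) = arcsin(0.112212) = 6.443°.
Δλ = atan2( sin θ sin δ cos φ₁ , cos δ − sin φ₁ sin φ₂ ) = atan2(0.262993, 0.302373) = 0.715857 rad = 41.016°.
λ₂ = 148.438° + 41.016° = 189.454°, normalized to (−180°, 180°] → -170.546°.

latitude 6.443°, longitude -170.546°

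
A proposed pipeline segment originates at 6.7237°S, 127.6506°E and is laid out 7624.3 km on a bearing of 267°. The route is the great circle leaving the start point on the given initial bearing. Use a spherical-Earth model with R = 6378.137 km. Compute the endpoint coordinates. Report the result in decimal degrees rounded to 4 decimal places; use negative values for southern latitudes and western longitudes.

Central angle δ = d/R = 1.195380 rad.
Converting: φ₁ = -0.117351 rad, θ = 4.660029 rad.
Destination latitude: φ₂ = arcsin( sin φ₁ cos δ + cos φ₁ sin δ cos θ ) = arcsin(-0.091285) = -5.2375°.
Δλ = atan2( sin θ sin δ cos φ₁ , cos δ − sin φ₁ sin φ₂ ) = atan2(-0.922690, 0.355972) = -1.202593 rad = -68.9035°.
λ₂ = 127.6506° + -68.9035° = 58.7471°.

latitude -5.2375°, longitude 58.7471°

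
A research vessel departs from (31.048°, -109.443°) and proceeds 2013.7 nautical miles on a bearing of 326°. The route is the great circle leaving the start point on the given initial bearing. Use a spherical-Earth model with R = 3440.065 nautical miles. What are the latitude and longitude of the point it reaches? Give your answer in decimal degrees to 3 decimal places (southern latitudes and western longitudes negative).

Angular distance δ = d/R = 2013.7 / 3440.065 = 0.585367 rad.
Converting: φ₁ = 0.541890 rad, θ = 5.689773 rad.
Applying the spherical law of cosines for sides, sin φ₂ = sin φ₁ cos δ + cos φ₁ sin δ cos θ = 0.822313, so φ₂ = 55.317°.
Then Δλ = atan2(-0.264694, 0.409397) = -0.573945 rad, from sin θ sin δ cos φ₁ over cos δ − sin φ₁ sin φ₂.
λ₂ = λ₁ + Δλ = -142.328°.

latitude 55.317°, longitude -142.328°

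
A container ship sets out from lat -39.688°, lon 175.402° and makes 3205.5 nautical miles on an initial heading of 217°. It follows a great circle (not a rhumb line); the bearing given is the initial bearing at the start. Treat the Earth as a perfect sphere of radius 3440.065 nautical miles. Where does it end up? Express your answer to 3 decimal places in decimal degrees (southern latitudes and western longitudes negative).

latitude -60.947°, longitude 91.258°

Angular distance δ = d/R = 3205.5 / 3440.065 = 0.931814 rad.
With φ₁ = -39.688° = -0.692686 rad and θ = 217° = 3.787364 rad:
Applying the spherical law of cosines for sides, sin φ₂ = sin φ₁ cos δ + cos φ₁ sin δ cos θ = -0.874174, so φ₂ = -60.947°.
Then Δλ = atan2(-0.371745, 0.038126) = -1.468595 rad, from sin θ sin δ cos φ₁ over cos δ − sin φ₁ sin φ₂.
λ₂ = 175.402° + -84.144° = 91.258°.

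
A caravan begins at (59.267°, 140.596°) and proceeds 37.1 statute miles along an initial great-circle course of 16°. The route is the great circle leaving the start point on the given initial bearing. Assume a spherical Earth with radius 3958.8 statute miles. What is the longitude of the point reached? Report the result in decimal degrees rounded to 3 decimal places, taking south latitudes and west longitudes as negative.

Angular distance δ = d/R = 37.1 / 3958.8 = 0.009372 rad.
Start latitude φ₁ = 1.034404 rad; initial bearing θ = 0.279253 rad.
Destination latitude: φ₂ = arcsin( sin φ₁ cos δ + cos φ₁ sin δ cos θ ) = arcsin(0.864124) = 59.783°.
Then Δλ = atan2(0.001320, 0.257191) = 0.005133 rad, from sin θ sin δ cos φ₁ over cos δ − sin φ₁ sin φ₂.
Hence λ₂ = 140.596° + 0.294° = 140.890°.

longitude 140.890°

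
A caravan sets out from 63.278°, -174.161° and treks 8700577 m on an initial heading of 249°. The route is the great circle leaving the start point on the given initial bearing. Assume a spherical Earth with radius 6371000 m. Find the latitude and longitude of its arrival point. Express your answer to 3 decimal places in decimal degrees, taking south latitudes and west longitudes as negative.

δ = 8700577/6371000 = 1.365653 rad (78.2462°).
Converting: φ₁ = 1.104409 rad, θ = 4.345870 rad.
Destination latitude: φ₂ = arcsin( sin φ₁ cos δ + cos φ₁ sin δ cos θ ) = arcsin(0.024185) = 1.386°.
Then Δλ = atan2(-0.410993, 0.182105) = -1.153708 rad, from sin θ sin δ cos φ₁ over cos δ − sin φ₁ sin φ₂.
λ₂ = -174.161° + -66.103° = -240.264°, normalized to (−180°, 180°] → 119.736°.

latitude 1.386°, longitude 119.736°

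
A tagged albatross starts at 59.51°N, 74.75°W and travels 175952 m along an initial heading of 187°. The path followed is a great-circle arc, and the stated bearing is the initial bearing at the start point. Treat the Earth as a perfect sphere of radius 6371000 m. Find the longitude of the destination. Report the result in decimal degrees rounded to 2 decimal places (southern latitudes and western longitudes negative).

The arc subtends δ = 175952/6371000 = 0.027618 rad at the centre.
With φ₁ = 59.51° = 1.038645 rad and θ = 187° = 3.263766 rad:
Destination latitude: φ₂ = arcsin( sin φ₁ cos δ + cos φ₁ sin δ cos θ ) = arcsin(0.847482) = 57.94°.
For the longitude increment, Δλ = atan2( sin θ sin δ cos φ₁, cos δ − sin φ₁ sin φ₂ ) = atan2(-0.001708, 0.269328) = -0.36°.
λ₂ = -74.75° + -0.36° = -75.11°.

longitude -75.11°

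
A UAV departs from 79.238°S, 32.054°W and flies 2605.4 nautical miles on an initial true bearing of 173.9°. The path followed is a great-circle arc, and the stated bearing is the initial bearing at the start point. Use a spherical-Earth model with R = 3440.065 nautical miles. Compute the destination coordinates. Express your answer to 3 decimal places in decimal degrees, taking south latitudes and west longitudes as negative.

δ = 2605.4/3440.065 = 0.757369 rad (43.3941°).
With φ₁ = -79.238° = -1.382964 rad and θ = 173.9° = 3.035128 rad:
Destination latitude: φ₂ = arcsin( sin φ₁ cos δ + cos φ₁ sin δ cos θ ) = arcsin(-0.841424) = -57.291°.
Δλ = atan2( sin θ sin δ cos φ₁ , cos δ − sin φ₁ sin φ₂ ) = atan2(0.013632, -0.099979) = 3.006078 rad = 172.236°.
Hence λ₂ = -32.054° + 172.236° = 140.182°.

latitude -57.291°, longitude 140.182°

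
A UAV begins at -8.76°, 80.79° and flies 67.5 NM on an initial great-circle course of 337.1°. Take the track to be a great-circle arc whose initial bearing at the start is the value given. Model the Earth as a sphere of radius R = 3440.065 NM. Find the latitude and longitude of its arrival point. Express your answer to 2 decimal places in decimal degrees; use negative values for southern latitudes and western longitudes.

δ = 67.5/3440.065 = 0.019622 rad (1.1242°).
Converting: φ₁ = -0.152891 rad, θ = 5.883505 rad.
sin φ₂ = sin φ₁ cos δ + cos φ₁ sin δ cos θ = (-0.152296)(0.999808) + (0.988335)(0.019620)(0.921185) = -0.134403
φ₂ = asin(-0.134403) = -0.134811 rad = -7.72°.
Then Δλ = atan2(-0.007546, 0.979338) = -0.007705 rad, from sin θ sin δ cos φ₁ over cos δ − sin φ₁ sin φ₂.
Hence λ₂ = 80.79° + -0.44° = 80.35°.

latitude -7.72°, longitude 80.35°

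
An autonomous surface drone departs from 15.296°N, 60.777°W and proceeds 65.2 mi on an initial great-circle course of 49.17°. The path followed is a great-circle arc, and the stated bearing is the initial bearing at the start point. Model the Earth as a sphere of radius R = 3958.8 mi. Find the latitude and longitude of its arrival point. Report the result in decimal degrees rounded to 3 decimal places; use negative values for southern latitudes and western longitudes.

δ = 65.2/3958.8 = 0.016470 rad (0.9436°).
Converting: φ₁ = 0.266966 rad, θ = 0.858178 rad.
Applying the spherical law of cosines for sides, sin φ₂ = sin φ₁ cos δ + cos φ₁ sin δ cos θ = 0.274156, so φ₂ = 15.912°.
Δλ = atan2( sin θ sin δ cos φ₁ , cos δ − sin φ₁ sin φ₂ ) = atan2(0.012020, 0.927540) = 0.012958 rad = 0.742°.
λ₂ = -60.777° + 0.742° = -60.035°.

latitude 15.912°, longitude -60.035°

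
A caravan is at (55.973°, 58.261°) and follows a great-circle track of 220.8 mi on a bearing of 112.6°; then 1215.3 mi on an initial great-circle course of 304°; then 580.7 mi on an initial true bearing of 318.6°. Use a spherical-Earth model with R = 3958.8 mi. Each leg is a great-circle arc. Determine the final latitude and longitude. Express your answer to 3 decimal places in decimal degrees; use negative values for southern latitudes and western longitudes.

Apply the spherical direct solution leg by leg, carrying full precision between legs.
Leg 1: from (55.973°, 58.261°), δ = 220.8/3958.8 = 0.055774 rad, θ = 112.6° → φ = 54.637°, λ = 63.363°.
Leg 2: from (54.637°, 63.363°), δ = 1215.3/3958.8 = 0.306987 rad, θ = 304° → φ = 61.065°, λ = 32.177°.
Leg 3: from (61.065°, 32.177°), δ = 580.7/3958.8 = 0.146686 rad, θ = 318.6° → φ = 66.754°, λ = 18.001°.

latitude 66.754°, longitude 18.001°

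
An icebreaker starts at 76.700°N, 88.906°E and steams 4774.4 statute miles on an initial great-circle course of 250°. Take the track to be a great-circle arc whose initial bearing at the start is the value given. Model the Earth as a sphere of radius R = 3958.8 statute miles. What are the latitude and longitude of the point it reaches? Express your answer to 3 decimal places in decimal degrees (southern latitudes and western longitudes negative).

latitude 15.883°, longitude 23.024°

Angular distance δ = d/R = 4774.4 / 3958.8 = 1.206022 rad.
With φ₁ = 76.700° = 1.338668 rad and θ = 250° = 4.363323 rad:
Applying the spherical law of cosines for sides, sin φ₂ = sin φ₁ cos δ + cos φ₁ sin δ cos θ = 0.273666, so φ₂ = 15.883°.
For the longitude increment, Δλ = atan2( sin θ sin δ cos φ₁, cos δ − sin φ₁ sin φ₂ ) = atan2(-0.201953, 0.090413) = -65.882°.
λ₂ = λ₁ + Δλ = 23.024°.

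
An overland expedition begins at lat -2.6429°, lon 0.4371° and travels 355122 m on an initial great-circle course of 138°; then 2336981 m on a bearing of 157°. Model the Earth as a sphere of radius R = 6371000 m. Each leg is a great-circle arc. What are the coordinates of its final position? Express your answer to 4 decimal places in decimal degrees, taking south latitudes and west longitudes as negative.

latitude -24.2333°, longitude 11.4217°

Apply the spherical direct solution leg by leg, carrying full precision between legs.
Leg 1: from (-2.6429°, 0.4371°), δ = 355122/6371000 = 0.055740 rad, θ = 138° → φ = -5.0139°, λ = 2.5817°.
Leg 2: from (-5.0139°, 2.5817°), δ = 2336981/6371000 = 0.366815 rad, θ = 157° → φ = -24.2333°, λ = 11.4217°.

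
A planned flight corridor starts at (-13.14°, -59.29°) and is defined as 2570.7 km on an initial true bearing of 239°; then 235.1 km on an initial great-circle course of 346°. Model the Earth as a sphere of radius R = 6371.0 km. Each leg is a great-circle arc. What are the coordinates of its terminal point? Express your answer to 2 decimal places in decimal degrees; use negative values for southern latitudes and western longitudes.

Apply the spherical direct solution leg by leg, carrying full precision between legs.
Leg 1: from (-13.14°, -59.29°), δ = 2570.7/6371 = 0.403500 rad, θ = 239° → φ = -23.95°, λ = -80.90°.
Leg 2: from (-23.95°, -80.90°), δ = 235.1/6371 = 0.036902 rad, θ = 346° → φ = -21.90°, λ = -81.45°.

latitude -21.90°, longitude -81.45°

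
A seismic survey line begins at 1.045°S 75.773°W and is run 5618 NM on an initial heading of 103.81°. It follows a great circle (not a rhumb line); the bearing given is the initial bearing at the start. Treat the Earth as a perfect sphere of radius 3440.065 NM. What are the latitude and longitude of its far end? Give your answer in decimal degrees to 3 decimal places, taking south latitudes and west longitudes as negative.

latitude -13.713°, longitude 18.158°

Central angle δ = d/R = 1.633109 rad.
Start latitude φ₁ = -0.018239 rad; initial bearing θ = 1.811826 rad.
Destination latitude: φ₂ = arcsin( sin φ₁ cos δ + cos φ₁ sin δ cos θ ) = arcsin(-0.237064) = -13.713°.
Δλ = atan2( sin θ sin δ cos φ₁ , cos δ − sin φ₁ sin φ₂ ) = atan2(0.969047, -0.066596) = 1.639411 rad = 93.931°.
λ₂ = -75.773° + 93.931° = 18.158°.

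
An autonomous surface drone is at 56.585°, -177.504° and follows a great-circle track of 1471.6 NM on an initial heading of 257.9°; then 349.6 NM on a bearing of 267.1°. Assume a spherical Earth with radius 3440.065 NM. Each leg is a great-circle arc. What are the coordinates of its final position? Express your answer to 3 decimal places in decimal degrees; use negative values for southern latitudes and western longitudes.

Apply the spherical direct solution leg by leg, carrying full precision between legs.
Leg 1: from (56.585°, -177.504°), δ = 1471.6/3440.065 = 0.427783 rad, θ = 257.9° → φ = 45.365°, λ = 147.232°.
Leg 2: from (45.365°, 147.232°), δ = 349.6/3440.065 = 0.101626 rad, θ = 267.1° → φ = 44.775°, λ = 139.026°.

latitude 44.775°, longitude 139.026°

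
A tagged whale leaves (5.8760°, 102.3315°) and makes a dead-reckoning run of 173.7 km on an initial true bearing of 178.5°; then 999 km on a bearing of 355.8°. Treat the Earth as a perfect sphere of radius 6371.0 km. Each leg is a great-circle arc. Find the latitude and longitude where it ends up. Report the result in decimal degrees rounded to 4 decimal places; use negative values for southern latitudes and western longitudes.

latitude 13.2740°, longitude 101.6992°

Apply the spherical direct solution leg by leg, carrying full precision between legs.
Leg 1: from (5.8760°, 102.3315°), δ = 173.7/6371 = 0.027264 rad, θ = 178.5° → φ = 4.3144°, λ = 102.3725°.
Leg 2: from (4.3144°, 102.3725°), δ = 999/6371 = 0.156804 rad, θ = 355.8° → φ = 13.2740°, λ = 101.6992°.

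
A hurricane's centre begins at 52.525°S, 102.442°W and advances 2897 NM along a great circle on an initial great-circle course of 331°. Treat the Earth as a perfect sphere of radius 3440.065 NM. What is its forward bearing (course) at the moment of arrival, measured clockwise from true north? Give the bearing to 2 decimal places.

δ = 2897/3440.065 = 0.842135 rad (48.2508°).
With φ₁ = -52.525° = -0.916734 rad and θ = 331° = 5.777040 rad:
sin φ₂ = sin φ₁ cos δ + cos φ₁ sin δ cos θ = (-0.793619)(0.665871) + (0.608415)(0.746067)(0.874620) = -0.131442
φ₂ = asin(-0.131442) = -0.131824 rad = -7.553°.
Then Δλ = atan2(-0.220064, 0.561556) = -0.373489 rad, from sin θ sin δ cos φ₁ over cos δ − sin φ₁ sin φ₂.
λ₂ = -102.442° + -21.399° = -123.841°.
The forward bearing on arrival equals the back-azimuth from the destination plus 180°.
Back-azimuth from P₂ (-7.55°, -123.84°) to P₁ (-52.52°, -102.44°), with Δλ' = λ₁ − λ₂ = 21.40°: atan2( sin Δλ' cos φ₁ , cos φ₂ sin φ₁ − sin φ₂ cos φ₁ cos Δλ' ) = 162.69°.
Final bearing = (162.69° + 180°) mod 360° = 342.69°.

final bearing 342.69°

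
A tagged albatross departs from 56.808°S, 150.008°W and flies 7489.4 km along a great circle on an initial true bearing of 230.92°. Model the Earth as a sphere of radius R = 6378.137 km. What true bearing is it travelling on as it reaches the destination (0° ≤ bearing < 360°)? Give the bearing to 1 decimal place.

final bearing 326.4°

The arc subtends δ = 7489.4/6378.137 = 1.174230 rad at the centre.
With φ₁ = -56.808° = -0.991487 rad and θ = 230.92° = 4.030314 rad:
sin φ₂ = sin φ₁ cos δ + cos φ₁ sin δ cos θ = (-0.836841)(0.386253) + (0.547446)(0.922393)(-0.630405) = -0.641562
φ₂ = asin(-0.641562) = -0.696533 rad = -39.908°.
Δλ = atan2( sin θ sin δ cos φ₁ , cos δ − sin φ₁ sin φ₂ ) = atan2(-0.391984, -0.150632) = -1.937679 rad = -111.021°.
λ₂ = -150.008° + -111.021° = -261.029°, normalized to (−180°, 180°] → 98.971°.
The forward bearing on arrival equals the back-azimuth from the destination plus 180°.
Back-azimuth from P₂ (-39.9°, 99.0°) to P₁ (-56.8°, -150.0°), with Δλ' = λ₁ − λ₂ = -249.0°: atan2( sin Δλ' cos φ₁ , cos φ₂ sin φ₁ − sin φ₂ cos φ₁ cos Δλ' ) = 146.4°.
Final bearing = (146.4° + 180°) mod 360° = 326.4°.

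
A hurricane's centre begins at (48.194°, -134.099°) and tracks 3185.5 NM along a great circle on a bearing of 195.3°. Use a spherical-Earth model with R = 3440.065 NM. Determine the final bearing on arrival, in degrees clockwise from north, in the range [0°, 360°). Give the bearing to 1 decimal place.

final bearing 190.2°

δ = 3185.5/3440.065 = 0.926000 rad (53.0559°).
With φ₁ = 48.194° = 0.841144 rad and θ = 195.3° = 3.408628 rad:
Applying the spherical law of cosines for sides, sin φ₂ = sin φ₁ cos δ + cos φ₁ sin δ cos θ = -0.065871, so φ₂ = -3.777°.
Then Δλ = atan2(-0.140584, 0.650137) = -0.212958 rad, from sin θ sin δ cos φ₁ over cos δ − sin φ₁ sin φ₂.
Hence λ₂ = -134.099° + -12.202° = -146.301°.
The forward bearing on arrival equals the back-azimuth from the destination plus 180°.
Back-azimuth from P₂ (-3.8°, -146.3°) to P₁ (48.2°, -134.1°), with Δλ' = λ₁ − λ₂ = 12.2°: atan2( sin Δλ' cos φ₁ , cos φ₂ sin φ₁ − sin φ₂ cos φ₁ cos Δλ' ) = 10.2°.
Final bearing = (10.2° + 180°) mod 360° = 190.2°.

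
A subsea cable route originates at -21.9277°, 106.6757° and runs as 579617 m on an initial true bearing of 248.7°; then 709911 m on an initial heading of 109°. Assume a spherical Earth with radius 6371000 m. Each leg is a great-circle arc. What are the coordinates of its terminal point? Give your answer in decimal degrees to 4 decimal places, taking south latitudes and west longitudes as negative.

latitude -25.6677°, longitude 108.0690°

Apply the spherical direct solution leg by leg, carrying full precision between legs.
Leg 1: from (-21.9277°, 106.6757°), δ = 579617/6371000 = 0.090977 rad, θ = 248.7° → φ = -23.7350°, λ = 101.3701°.
Leg 2: from (-23.7350°, 101.3701°), δ = 709911/6371000 = 0.111429 rad, θ = 109° → φ = -25.6677°, λ = 108.0690°.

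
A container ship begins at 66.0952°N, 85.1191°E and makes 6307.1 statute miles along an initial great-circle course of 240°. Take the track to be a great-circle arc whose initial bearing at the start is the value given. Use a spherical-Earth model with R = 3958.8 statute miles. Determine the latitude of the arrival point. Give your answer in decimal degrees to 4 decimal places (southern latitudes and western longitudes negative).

δ = 6307.1/3958.8 = 1.593185 rad (91.2828°).
Converting: φ₁ = 1.153579 rad, θ = 4.188790 rad.
Destination latitude: φ₂ = arcsin( sin φ₁ cos δ + cos φ₁ sin δ cos θ ) = arcsin(-0.223025) = -12.8867°.
Then Δλ = atan2(-0.350841, 0.181507) = -1.093367 rad, from sin θ sin δ cos φ₁ over cos δ − sin φ₁ sin φ₂.
λ₂ = 85.1191° + -62.6453° = 22.4738°.

latitude -12.8867°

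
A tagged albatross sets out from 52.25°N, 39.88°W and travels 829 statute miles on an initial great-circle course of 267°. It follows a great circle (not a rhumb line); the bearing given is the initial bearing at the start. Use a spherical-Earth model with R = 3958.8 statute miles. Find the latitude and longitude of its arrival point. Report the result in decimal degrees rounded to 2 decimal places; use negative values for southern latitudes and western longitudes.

latitude 50.06°, longitude -58.75°

Central angle δ = d/R = 0.209407 rad.
Start latitude φ₁ = 0.911935 rad; initial bearing θ = 4.660029 rad.
Applying the spherical law of cosines for sides, sin φ₂ = sin φ₁ cos δ + cos φ₁ sin δ cos θ = 0.766756, so φ₂ = 50.06°.
For the longitude increment, Δλ = atan2( sin θ sin δ cos φ₁, cos δ − sin φ₁ sin φ₂ ) = atan2(-0.127093, 0.371889) = -18.87°.
λ₂ = λ₁ + Δλ = -58.75°.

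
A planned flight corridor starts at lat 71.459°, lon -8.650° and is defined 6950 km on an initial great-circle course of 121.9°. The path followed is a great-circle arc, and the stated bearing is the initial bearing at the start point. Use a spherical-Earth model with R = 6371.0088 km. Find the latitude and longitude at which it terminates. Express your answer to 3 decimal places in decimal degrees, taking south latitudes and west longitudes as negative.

The arc subtends δ = 6950/6371.0088 = 1.090879 rad at the centre.
With φ₁ = 71.459° = 1.247195 rad and θ = 121.9° = 2.127556 rad:
Applying the spherical law of cosines for sides, sin φ₂ = sin φ₁ cos δ + cos φ₁ sin δ cos θ = 0.288689, so φ₂ = 16.780°.
For the longitude increment, Δλ = atan2( sin θ sin δ cos φ₁, cos δ − sin φ₁ sin φ₂ ) = atan2(0.239462, 0.188000) = 51.865°.
λ₂ = λ₁ + Δλ = 43.215°.

latitude 16.780°, longitude 43.215°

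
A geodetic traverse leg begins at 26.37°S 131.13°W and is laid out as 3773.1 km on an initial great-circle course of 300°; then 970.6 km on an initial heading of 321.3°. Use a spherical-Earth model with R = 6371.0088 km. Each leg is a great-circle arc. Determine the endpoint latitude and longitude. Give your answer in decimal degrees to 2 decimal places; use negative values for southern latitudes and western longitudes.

Apply the spherical direct solution leg by leg, carrying full precision between legs.
Leg 1: from (-26.37°, -131.13°), δ = 3773.1/6371.0088 = 0.592230 rad, θ = 300° → φ = -6.80°, λ = -160.26°.
Leg 2: from (-6.80°, -160.26°), δ = 970.6/6371.0088 = 0.152346 rad, θ = 321.3° → φ = 0.03°, λ = -165.71°.

latitude 0.03°, longitude -165.71°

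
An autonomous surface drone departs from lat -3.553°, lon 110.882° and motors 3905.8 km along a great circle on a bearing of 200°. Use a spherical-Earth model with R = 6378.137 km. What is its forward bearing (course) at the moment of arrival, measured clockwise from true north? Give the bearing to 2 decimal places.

δ = 3905.8/6378.137 = 0.612373 rad (35.0864°).
With φ₁ = -3.553° = -0.062012 rad and θ = 200° = 3.490659 rad:
Destination latitude: φ₂ = arcsin( sin φ₁ cos δ + cos φ₁ sin δ cos θ ) = arcsin(-0.589818) = -36.144°.
For the longitude increment, Δλ = atan2( sin θ sin δ cos φ₁, cos δ − sin φ₁ sin φ₂ ) = atan2(-0.196219, 0.781734) = -14.090°.
λ₂ = 110.882° + -14.090° = 96.792°.
The forward bearing on arrival equals the back-azimuth from the destination plus 180°.
Back-azimuth from P₂ (-36.14°, 96.79°) to P₁ (-3.55°, 110.88°), with Δλ' = λ₁ − λ₂ = 14.09°: atan2( sin Δλ' cos φ₁ , cos φ₂ sin φ₁ − sin φ₂ cos φ₁ cos Δλ' ) = 25.01°.
Final bearing = (25.01° + 180°) mod 360° = 205.01°.

final bearing 205.01°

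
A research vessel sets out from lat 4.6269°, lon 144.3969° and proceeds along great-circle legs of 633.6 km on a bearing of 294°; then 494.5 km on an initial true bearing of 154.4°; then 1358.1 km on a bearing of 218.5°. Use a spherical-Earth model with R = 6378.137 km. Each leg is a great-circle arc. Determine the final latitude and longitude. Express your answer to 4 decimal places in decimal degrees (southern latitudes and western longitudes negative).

Apply the spherical direct solution leg by leg, carrying full precision between legs.
Leg 1: from (4.6269°, 144.3969°), δ = 633.6/6378.137 = 0.099339 rad, θ = 294° → φ = 6.9196°, λ = 139.1604°.
Leg 2: from (6.9196°, 139.1604°), δ = 494.5/6378.137 = 0.077530 rad, θ = 154.4° → φ = 2.9104°, λ = 141.0807°.
Leg 3: from (2.9104°, 141.0807°), δ = 1358.1/6378.137 = 0.212931 rad, θ = 218.5° → φ = -6.6350°, λ = 133.4701°.

latitude -6.6350°, longitude 133.4701°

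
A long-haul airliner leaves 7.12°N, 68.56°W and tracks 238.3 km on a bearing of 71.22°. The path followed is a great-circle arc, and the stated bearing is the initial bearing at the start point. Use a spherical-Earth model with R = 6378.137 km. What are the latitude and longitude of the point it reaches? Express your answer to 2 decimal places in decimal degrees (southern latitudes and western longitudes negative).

Angular distance δ = d/R = 238.3 / 6378.137 = 0.037362 rad.
With φ₁ = 7.12° = 0.124267 rad and θ = 71.22° = 1.243023 rad:
sin φ₂ = sin φ₁ cos δ + cos φ₁ sin δ cos θ = (0.123948)(0.999302) + (0.992289)(0.037353)(0.321935) = 0.135794
φ₂ = asin(0.135794) = 0.136215 rad = 7.80°.
Δλ = atan2( sin θ sin δ cos φ₁ , cos δ − sin φ₁ sin φ₂ ) = atan2(0.035092, 0.982471) = 0.035703 rad = 2.05°.
λ₂ = -68.56° + 2.05° = -66.51°.

latitude 7.80°, longitude -66.51°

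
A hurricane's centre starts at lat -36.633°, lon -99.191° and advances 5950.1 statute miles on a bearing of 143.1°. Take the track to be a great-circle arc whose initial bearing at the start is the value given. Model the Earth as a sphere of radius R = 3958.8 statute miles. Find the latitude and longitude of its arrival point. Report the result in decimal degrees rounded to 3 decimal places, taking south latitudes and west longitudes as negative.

Central angle δ = d/R = 1.503006 rad.
Converting: φ₁ = -0.639366 rad, θ = 2.497566 rad.
Destination latitude: φ₂ = arcsin( sin φ₁ cos δ + cos φ₁ sin δ cos θ ) = arcsin(-0.680671) = -42.896°.
Δλ = atan2( sin θ sin δ cos φ₁ , cos δ − sin φ₁ sin φ₂ ) = atan2(0.480715, -0.338409) = 2.184182 rad = 125.144°.
λ₂ = -99.191° + 125.144° = 25.953°.

latitude -42.896°, longitude 25.953°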